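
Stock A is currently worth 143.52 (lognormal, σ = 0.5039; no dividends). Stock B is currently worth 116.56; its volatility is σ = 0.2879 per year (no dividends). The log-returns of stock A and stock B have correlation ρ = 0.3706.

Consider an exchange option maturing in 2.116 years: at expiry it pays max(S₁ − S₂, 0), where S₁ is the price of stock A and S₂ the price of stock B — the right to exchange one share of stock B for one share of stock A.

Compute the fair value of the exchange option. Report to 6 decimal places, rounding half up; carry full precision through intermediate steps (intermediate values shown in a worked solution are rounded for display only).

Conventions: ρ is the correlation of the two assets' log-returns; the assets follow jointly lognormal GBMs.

exchange price = 50.396604

σ_eff = √(σ₁² + σ₂² − 2ρσ₁σ₂) = √(0.5039² + 0.2879² − 2·0.3706·0.5039·0.2879) = 0.478825
d₁ = (ln(S₁/S₂) + (q₂ − q₁ + σ_eff²/2)T) / (σ_eff√T) = (ln(143.52/116.56) + (0.0 − 0.0 + 0.114637)·2.116) / 0.696522 = 0.646986
d₂ = d₁ − σ_eff√T = 0.646986 − 0.696522 = -0.049537
N(d₁) = 0.741179,  N(d₂) = 0.480246
V = S₁·e^{−q₁T}·N(d₁) − S₂·e^{−q₂T}·N(d₂) = 106.374062 − 55.977458 = 50.396604
Key observation: pricing in stock B-units makes this a unit-strike call on the ratio S₁/S₂ — the risk-free rate cancels and cannot affect the value.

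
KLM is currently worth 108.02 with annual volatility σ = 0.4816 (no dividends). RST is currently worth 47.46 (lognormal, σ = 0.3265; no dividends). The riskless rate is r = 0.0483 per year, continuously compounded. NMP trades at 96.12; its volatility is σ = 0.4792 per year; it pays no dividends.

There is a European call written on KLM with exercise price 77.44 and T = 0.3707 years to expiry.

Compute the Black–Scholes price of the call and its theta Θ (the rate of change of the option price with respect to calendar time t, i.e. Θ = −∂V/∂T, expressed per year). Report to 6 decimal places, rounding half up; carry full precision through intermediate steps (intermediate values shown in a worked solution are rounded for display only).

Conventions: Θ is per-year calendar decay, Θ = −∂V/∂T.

σ√T = 0.4816·√0.3707 = 0.293223
d₁ = (ln(S/K) + (r+σ²/2)T) / (σ√T) = (ln(108.02/77.44) + (0.0483+0.4816²/2)·0.3707) / 0.293223 = (0.332813 + 0.060895) / 0.293223 = 1.342691
d₂ = d₁ − σ√T = 1.342691 − 0.293223 = 1.049468
e^{−rT} = 0.982255
N(d₁) = 0.910314,  N(d₂) = 0.853019
Call price V = S·N(d₁) − K·e^{−rT}·N(d₂) = 98.332111 − 64.885534 = 33.446577
φ(d₁) = (1/√(2π))·e^{−d₁²/2} = 0.161969
Θ = −S·φ(d₁)·σ/(2√T) − r·K·e^{−rT}·N(d₂) = −6.919622 − 3.133971 = -10.053593

price = 33.446577
Θ = -10.053593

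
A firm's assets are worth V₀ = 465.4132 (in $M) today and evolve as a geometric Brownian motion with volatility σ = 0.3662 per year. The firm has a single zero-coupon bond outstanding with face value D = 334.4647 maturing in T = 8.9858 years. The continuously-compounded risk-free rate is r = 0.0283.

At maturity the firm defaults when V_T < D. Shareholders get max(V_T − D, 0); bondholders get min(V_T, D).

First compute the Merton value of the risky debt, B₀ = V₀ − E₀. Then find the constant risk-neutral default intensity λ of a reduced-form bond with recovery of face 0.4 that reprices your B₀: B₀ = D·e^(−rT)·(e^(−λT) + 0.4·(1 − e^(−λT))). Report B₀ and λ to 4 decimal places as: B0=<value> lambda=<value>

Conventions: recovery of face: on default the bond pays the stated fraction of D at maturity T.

B0=193.0381 lambda=0.0618

Apply the equity-as-call identities (strike 334.4647, horizon 8.9858 years):
d₁ = [ln(V₀/D) + (r + σ²/2)T] / (σ√T)
   = [ln(465.4132/334.4647) + (0.0283 + 0.5·0.3662²)·8.9858] / (0.3662·√8.9858)
   = [0.330394 + 0.856807] / 1.097733 = 1.081503
d₂ = d₁ − σ√T = 1.081503 − 1.097733 = -0.016230
N(d₁) = 0.860263,  N(d₂) = 0.493525,  e^(−rT) = 0.775461
E₀ = V₀·N(d₁) − D·e^(−rT)·N(d₂)
   = 465.4132·0.860263 − 334.4647·0.775461·0.493525 = 272.375060
B₀ = V₀ − E₀ = 465.4132 − 272.375060 = 193.038140
e^(−λT) = (B₀·e^(rT)/D − 0.4)/(1 − 0.4) = (193.0381·1.289556/334.4647 − 0.4)/0.6 = 0.57379051
λ = −ln(0.57379051)/8.9858 = 0.061819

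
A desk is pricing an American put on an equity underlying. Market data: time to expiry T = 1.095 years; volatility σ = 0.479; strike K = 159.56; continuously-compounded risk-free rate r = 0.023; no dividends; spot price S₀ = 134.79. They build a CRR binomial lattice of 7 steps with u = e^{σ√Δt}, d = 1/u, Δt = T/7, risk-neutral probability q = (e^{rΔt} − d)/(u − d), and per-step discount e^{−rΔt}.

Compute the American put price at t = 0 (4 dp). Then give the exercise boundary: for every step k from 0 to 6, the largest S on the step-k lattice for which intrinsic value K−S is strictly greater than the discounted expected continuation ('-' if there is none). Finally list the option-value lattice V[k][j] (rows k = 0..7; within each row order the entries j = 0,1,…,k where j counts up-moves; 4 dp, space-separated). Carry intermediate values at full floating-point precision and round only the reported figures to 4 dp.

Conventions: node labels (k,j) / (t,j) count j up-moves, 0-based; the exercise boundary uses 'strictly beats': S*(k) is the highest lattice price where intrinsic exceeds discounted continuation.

Δt=0.15643  u=1.20858  d=0.82741  q=0.46223  discount=0.99641
step 7 (expiry): payoffs max(K−S,0) = 123.7735 107.2875 83.2068 48.0328 0.0000 0.0000 0.0000 0.0000
step 6: (k=6,j=0): S=43.2510, K−S=116.3090, hold=115.7359 ⇒ V=116.3090 exercise | (k=6,j=1): S=63.1757, K−S=96.3843, hold=95.8112 ⇒ V=96.3843 exercise | (k=6,j=2): S=92.2792, K−S=67.2808, hold=66.7077 ⇒ V=67.2808 exercise | (k=6,j=3): S=134.7900, K−S=24.7700, hold=25.7376 ⇒ V=25.7376 continue | (k=6,j=4): S=196.8845, K−S=0.0000, hold=0.0000 ⇒ V=0.0000 continue | (k=6,j=5): S=287.5843, K−S=0.0000, hold=0.0000 ⇒ V=0.0000 continue | (k=6,j=6): S=420.0674, K−S=0.0000, hold=0.0000 ⇒ V=0.0000 continue  boundary S*=92.2792
step 5: (k=5,j=0): S=52.2725, K−S=107.2875, hold=106.7145 ⇒ V=107.2875 exercise | (k=5,j=1): S=76.3532, K−S=83.2068, hold=82.6338 ⇒ V=83.2068 exercise | (k=5,j=2): S=111.5272, K−S=48.0328, hold=47.9054 ⇒ V=48.0328 exercise | (k=5,j=3): S=162.9051, K−S=0.0000, hold=13.7911 ⇒ V=13.7911 continue | (k=5,j=4): S=237.9514, K−S=0.0000, hold=0.0000 ⇒ V=0.0000 continue | (k=5,j=5): S=347.5699, K−S=0.0000, hold=0.0000 ⇒ V=0.0000 continue  boundary S*=111.5272
step 4: (k=4,j=0): S=63.1757, K−S=96.3843, hold=95.8112 ⇒ V=96.3843 exercise | (k=4,j=1): S=92.2792, K−S=67.2808, hold=66.7077 ⇒ V=67.2808 exercise | (k=4,j=2): S=134.7900, K−S=24.7700, hold=32.0894 ⇒ V=32.0894 continue | (k=4,j=3): S=196.8845, K−S=0.0000, hold=7.3897 ⇒ V=7.3897 continue | (k=4,j=4): S=287.5843, K−S=0.0000, hold=0.0000 ⇒ V=0.0000 continue  boundary S*=92.2792
step 3: (k=3,j=0): S=76.3532, K−S=83.2068, hold=82.6338 ⇒ V=83.2068 exercise | (k=3,j=1): S=111.5272, K−S=48.0328, hold=50.8309 ⇒ V=50.8309 continue | (k=3,j=2): S=162.9051, K−S=0.0000, hold=20.5981 ⇒ V=20.5981 continue | (k=3,j=3): S=237.9514, K−S=0.0000, hold=3.9597 ⇒ V=3.9597 continue  boundary S*=76.3532
step 2: (k=2,j=0): S=92.2792, K−S=67.2808, hold=67.9965 ⇒ V=67.9965 continue | (k=2,j=1): S=134.7900, K−S=24.7700, hold=36.7239 ⇒ V=36.7239 continue | (k=2,j=2): S=196.8845, K−S=0.0000, hold=12.8609 ⇒ V=12.8609 continue  boundary S*=-
step 1: (k=1,j=0): S=111.5272, K−S=48.0328, hold=53.3489 ⇒ V=53.3489 continue | (k=1,j=1): S=162.9051, K−S=0.0000, hold=25.6013 ⇒ V=25.6013 continue  boundary S*=-
step 0: (k=0,j=0): S=134.7900, K−S=24.7700, hold=40.3775 ⇒ V=40.3775 continue  boundary S*=-

price = 40.3775
boundary = - - - 76.3532 92.2792 111.5272 92.2792
tree:
40.3775
53.3489 25.6013
67.9965 36.7239 12.8609
83.2068 50.8309 20.5981 3.9597
96.3843 67.2808 32.0894 7.3897 0.0000
107.2875 83.2068 48.0328 13.7911 0.0000 0.0000
116.3090 96.3843 67.2808 25.7376 0.0000 0.0000 0.0000
123.7735 107.2875 83.2068 48.0328 0.0000 0.0000 0.0000 0.0000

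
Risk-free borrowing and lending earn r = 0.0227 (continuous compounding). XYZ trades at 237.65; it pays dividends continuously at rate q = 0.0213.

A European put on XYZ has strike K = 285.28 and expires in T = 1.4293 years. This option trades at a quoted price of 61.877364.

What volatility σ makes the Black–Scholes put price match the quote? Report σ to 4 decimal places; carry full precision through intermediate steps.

sigma = 0.2863

At σ = 0.2863 the Black–Scholes value reproduces the quote:
σ√T = 0.2863·√1.4293 = 0.342281
d₁ = (ln(S/K) + (r−q+σ²/2)T) / (σ√T) = (ln(237.65/285.28) + (0.0227−0.0213+0.2863²/2)·1.4293) / 0.342281 = (-0.182672 + 0.060579) / 0.342281 = -0.356704
d₂ = d₁ − σ√T = -0.356704 − 0.342281 = -0.698985
e^{−rT} = 0.968076
e^{−qT} = 0.970015
N(−d₁) = 0.639343,  N(−d₂) = 0.757719
V = K·e^{−rT}·N(−d₂) − S·e^{−qT}·N(−d₁) = 209.261290 − 147.383926 = 61.877364 (the observed quote) — the price is monotone increasing in volatility, hence this σ is the only solution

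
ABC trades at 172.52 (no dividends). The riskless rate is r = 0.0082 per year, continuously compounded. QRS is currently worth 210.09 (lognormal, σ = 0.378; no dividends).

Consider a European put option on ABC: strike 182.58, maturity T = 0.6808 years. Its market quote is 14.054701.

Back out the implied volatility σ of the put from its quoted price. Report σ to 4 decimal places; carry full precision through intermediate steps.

At σ = 0.1512 the Black–Scholes value reproduces the quote:
σ√T = 0.1512·√0.6808 = 0.124756
d₁ = (ln(S/K) + (r+σ²/2)T) / (σ√T) = (ln(172.52/182.58) + (0.0082+0.1512²/2)·0.6808) / 0.124756 = (-0.056675 + 0.013365) / 0.124756 = -0.347163
d₂ = d₁ − σ√T = -0.347163 − 0.124756 = -0.471919
e^{−rT} = 0.994433
N(−d₁) = 0.635766,  N(−d₂) = 0.681508
V = K·e^{−rT}·N(−d₂) − S·N(−d₁) = 123.736970 − 109.682269 = 14.054701 (equal to the quote); since ∂V/∂σ > 0 for all σ, the implied volatility is unique

sigma = 0.1512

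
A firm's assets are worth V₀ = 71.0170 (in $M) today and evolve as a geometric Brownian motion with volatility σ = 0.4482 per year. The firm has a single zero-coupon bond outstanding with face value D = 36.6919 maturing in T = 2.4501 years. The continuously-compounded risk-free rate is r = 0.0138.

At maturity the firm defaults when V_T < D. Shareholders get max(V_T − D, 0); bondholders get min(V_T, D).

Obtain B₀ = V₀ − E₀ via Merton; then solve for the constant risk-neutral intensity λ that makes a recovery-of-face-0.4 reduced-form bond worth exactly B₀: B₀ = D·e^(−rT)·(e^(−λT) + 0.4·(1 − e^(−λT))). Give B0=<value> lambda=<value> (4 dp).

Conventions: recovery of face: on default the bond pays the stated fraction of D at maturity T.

Equity is a call on the firm's assets struck at D = 36.6919:
d₁ = [ln(V₀/D) + (r + σ²/2)T] / (σ√T)
   = [ln(71.0170/36.6919) + (0.0138 + 0.5·0.4482²)·2.4501] / (0.4482·√2.4501)
   = [0.660363 + 0.279903] / 0.701558 = 1.340255
d₂ = d₁ − σ√T = 1.340255 − 0.701558 = 0.638696
N(d₁) = 0.909919,  N(d₂) = 0.738490,  e^(−rT) = 0.966754
E₀ = V₀·N(d₁) − D·e^(−rT)·N(d₂)
   = 71.0170·0.909919 − 36.6919·0.966754·0.738490 = 38.423963
B₀ = V₀ − E₀ = 71.0170 − 38.423963 = 32.593037
e^(−λT) = (B₀·e^(rT)/D − 0.4)/(1 − 0.4) = (32.5930·1.034389/36.6919 − 0.4)/0.6 = 0.86472747
λ = −ln(0.86472747)/2.4501 = 0.059320

B0=32.5930 lambda=0.0593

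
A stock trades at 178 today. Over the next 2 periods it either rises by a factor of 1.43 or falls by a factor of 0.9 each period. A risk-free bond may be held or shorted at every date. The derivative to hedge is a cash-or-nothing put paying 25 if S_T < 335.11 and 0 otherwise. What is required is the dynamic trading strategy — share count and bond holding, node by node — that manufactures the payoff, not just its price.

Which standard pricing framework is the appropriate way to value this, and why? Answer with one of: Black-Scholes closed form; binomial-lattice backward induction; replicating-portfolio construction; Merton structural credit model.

framework: replicating-portfolio construction

Key observation: since the answer must list Δ and B at each node of the 1.43/0.9 lattice on 178, the replicating-portfolio method — solving the two-state system at every node — is the one that applies.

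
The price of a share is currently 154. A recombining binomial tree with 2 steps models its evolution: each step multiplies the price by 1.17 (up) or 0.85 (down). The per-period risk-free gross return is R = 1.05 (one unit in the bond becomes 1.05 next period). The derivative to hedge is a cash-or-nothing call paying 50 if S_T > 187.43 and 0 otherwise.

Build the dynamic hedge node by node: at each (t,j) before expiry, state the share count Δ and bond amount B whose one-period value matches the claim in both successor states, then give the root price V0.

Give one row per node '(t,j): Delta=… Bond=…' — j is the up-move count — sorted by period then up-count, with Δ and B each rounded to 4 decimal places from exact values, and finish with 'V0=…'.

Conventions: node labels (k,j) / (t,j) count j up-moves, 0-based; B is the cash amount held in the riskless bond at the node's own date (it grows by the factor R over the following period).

(0,0): Delta=0.6039 Bond=-75.2905
(1,0): Delta=0.0000 Bond=0.0000
(1,1): Delta=0.8672 Bond=-126.4881
V0=17.7154

Under the risk-neutral measure, an up-move has probability p* = (R−d)/(u−d) = 0.6250 and values discount at R = 1.05.
Payoffs at expiry: V(2,0)=0.0000, V(2,1)=0.0000, V(2,2)=50.0000
Node (1,0) S=130.9000: V=(p*·0.0000+(1−p*)·0.0000)/1.05=0.0000; Δ=(0.0000−0.0000)/(153.1530−111.2650)=0.0000; B=V−Δ·S=0.0000
Node (1,1) S=180.1800: V=(p*·50.0000+(1−p*)·0.0000)/1.05=29.7619; Δ=(50.0000−0.0000)/(210.8106−153.1530)=0.8672; B=V−Δ·S=-126.4881
Node (0,0) S=154.0000: V=(p*·29.7619+(1−p*)·0.0000)/1.05=17.7154; Δ=(29.7619−0.0000)/(180.1800−130.9000)=0.6039; B=V−Δ·S=-75.2905
Check: Δ(0,0)·S0 + B(0,0) = 17.7154 = V0.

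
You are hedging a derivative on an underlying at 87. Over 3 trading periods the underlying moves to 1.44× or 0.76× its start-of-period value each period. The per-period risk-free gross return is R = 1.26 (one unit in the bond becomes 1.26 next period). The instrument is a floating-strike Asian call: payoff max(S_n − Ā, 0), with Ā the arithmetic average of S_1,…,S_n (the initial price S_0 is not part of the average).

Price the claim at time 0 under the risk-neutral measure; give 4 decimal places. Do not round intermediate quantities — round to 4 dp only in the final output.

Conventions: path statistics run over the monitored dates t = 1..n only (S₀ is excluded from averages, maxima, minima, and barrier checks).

price = 18.3848

With p* = (R−d)/(u−d) = 0.7353, sum probability × payoff across the paths and divide by R^3.
Enumerate all 2^3 = 8 price paths (U = up ×1.44, D = down ×0.76); each path with k up-moves has probability p*^k·(1−p*)^(3−k).
DDD: Ā=51.5207, payoff=0.0000, prob=0.018548
UDD: Ā=97.6182, payoff=0.0000, prob=0.051521
DUD: Ā=77.8982, payoff=0.0000, prob=0.051521
UUD: Ā=147.5965, payoff=0.0000, prob=0.143115
DDU: Ā=62.9110, payoff=9.4508, prob=0.051521
UDU: Ā=119.1997, payoff=17.9067, prob=0.143115
DUU: Ā=99.4797, payoff=37.6267, prob=0.143115
UUU: Ā=188.4879, payoff=71.2927, prob=0.397542
Price = Σ prob·payoff / R^3 = 36.776435 / 2.000376 = 18.3848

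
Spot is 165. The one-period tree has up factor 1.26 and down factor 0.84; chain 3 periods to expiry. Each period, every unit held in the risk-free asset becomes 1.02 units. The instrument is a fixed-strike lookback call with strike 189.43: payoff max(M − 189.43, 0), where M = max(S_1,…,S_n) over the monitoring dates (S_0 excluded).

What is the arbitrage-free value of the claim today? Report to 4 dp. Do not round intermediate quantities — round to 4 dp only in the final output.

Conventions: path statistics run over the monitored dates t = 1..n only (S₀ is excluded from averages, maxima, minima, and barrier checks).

price = 26.0952

Under the martingale measure an up-move has probability p* = 0.4286; value the claim as the probability-weighted average of per-path payoffs, discounted 3 periods at R = 1.02.
Enumerate all 2^3 = 8 price paths (U = up ×1.26, D = down ×0.84); each path with k up-moves has probability p*^k·(1−p*)^(3−k).
DDD: M=138.6000, payoff=0.0000, prob=0.186589
UDD: M=207.9000, payoff=18.4700, prob=0.139942
DUD: M=174.6360, payoff=0.0000, prob=0.139942
UUD: M=261.9540, payoff=72.5240, prob=0.104956
DDU: M=146.6942, payoff=0.0000, prob=0.139942
UDU: M=220.0414, payoff=30.6114, prob=0.104956
DUU: M=220.0414, payoff=30.6114, prob=0.104956
UUU: M=330.0620, payoff=140.6320, prob=0.078717
Price = Σ prob·payoff / R^3 = 27.692440 / 1.061208 = 26.0952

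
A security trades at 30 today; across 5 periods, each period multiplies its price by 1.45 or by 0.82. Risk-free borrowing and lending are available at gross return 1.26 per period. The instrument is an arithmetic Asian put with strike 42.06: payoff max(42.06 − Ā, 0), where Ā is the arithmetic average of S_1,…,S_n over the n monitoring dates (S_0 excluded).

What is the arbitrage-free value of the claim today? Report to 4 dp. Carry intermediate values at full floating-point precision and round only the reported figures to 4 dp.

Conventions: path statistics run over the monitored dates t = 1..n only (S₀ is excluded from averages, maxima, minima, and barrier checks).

No-arbitrage gives p* = (R−d)/(u−d) = 0.6984: enumerate every path, weight its payoff by its p*-probability, and discount by R^5.
Enumerate all 2^5 = 32 price paths (U = up ×1.45, D = down ×0.82); each path with k up-moves has probability p*^k·(1−p*)^(5−k).
DDDDD: Ā=17.1998, payoff=24.8602, prob=0.002495
UDDDD: Ā=30.4142, payoff=11.6458, prob=0.005778
DUDDD: Ā=26.6342, payoff=15.4258, prob=0.005778
UUDDD: Ā=47.0971, payoff=0.0000, prob=0.013380
DDUDD: Ā=23.5346, payoff=18.5254, prob=0.005778
UDUDD: Ā=41.6161, payoff=0.4439, prob=0.013380
DUUDD: Ā=37.8361, payoff=4.2239, prob=0.013380
UUUDD: Ā=66.9054, payoff=0.0000, prob=0.030986
DDDUD: Ā=20.9930, payoff=21.0670, prob=0.005778
UDDUD: Ā=37.1217, payoff=4.9383, prob=0.013380
DUDUD: Ā=33.3417, payoff=8.7183, prob=0.013380
UUDUD: Ā=58.9579, payoff=0.0000, prob=0.030986
DDUUD: Ā=30.2421, payoff=11.8179, prob=0.013380
UDUUD: Ā=53.4769, payoff=0.0000, prob=0.030986
DUUUD: Ā=49.6969, payoff=0.0000, prob=0.030986
UUUUD: Ā=87.8787, payoff=0.0000, prob=0.071757
DDDDU: Ā=18.9088, payoff=23.1512, prob=0.005778
UDDDU: Ā=33.4363, payoff=8.6237, prob=0.013380
DUDDU: Ā=29.6563, payoff=12.4037, prob=0.013380
UUDDU: Ā=52.4410, payoff=0.0000, prob=0.030986
DDUDU: Ā=26.5567, payoff=15.5033, prob=0.013380
UDUDU: Ā=46.9600, payoff=0.0000, prob=0.030986
DUUDU: Ā=43.1800, payoff=0.0000, prob=0.030986
UUUDU: Ā=76.3549, payoff=0.0000, prob=0.071757
DDDUU: Ā=24.0150, payoff=18.0450, prob=0.013380
UDDUU: Ā=42.4656, payoff=0.0000, prob=0.030986
DUDUU: Ā=38.6856, payoff=3.3744, prob=0.030986
UUDUU: Ā=68.4074, payoff=0.0000, prob=0.071757
DDUUU: Ā=35.5860, payoff=6.4740, prob=0.030986
UDUUU: Ā=62.9264, payoff=0.0000, prob=0.071757
DUUUU: Ā=59.1464, payoff=0.0000, prob=0.071757
UUUUU: Ā=104.5882, payoff=0.0000, prob=0.166173
Price = Σ prob·payoff / R^5 = 2.019668 / 3.175797 = 0.6360

price = 0.6360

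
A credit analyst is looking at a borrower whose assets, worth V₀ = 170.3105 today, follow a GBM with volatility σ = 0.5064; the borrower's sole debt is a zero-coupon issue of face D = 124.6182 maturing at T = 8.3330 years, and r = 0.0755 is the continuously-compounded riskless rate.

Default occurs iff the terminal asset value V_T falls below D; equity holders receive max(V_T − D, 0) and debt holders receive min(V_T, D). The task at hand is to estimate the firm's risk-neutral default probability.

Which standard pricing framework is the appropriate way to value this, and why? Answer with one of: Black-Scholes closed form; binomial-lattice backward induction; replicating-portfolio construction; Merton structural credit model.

Key observation: the question is about default risk generated by asset-value dynamics against a debt face of 124.6182 — the structural framework prices exactly that.

framework: Merton structural credit model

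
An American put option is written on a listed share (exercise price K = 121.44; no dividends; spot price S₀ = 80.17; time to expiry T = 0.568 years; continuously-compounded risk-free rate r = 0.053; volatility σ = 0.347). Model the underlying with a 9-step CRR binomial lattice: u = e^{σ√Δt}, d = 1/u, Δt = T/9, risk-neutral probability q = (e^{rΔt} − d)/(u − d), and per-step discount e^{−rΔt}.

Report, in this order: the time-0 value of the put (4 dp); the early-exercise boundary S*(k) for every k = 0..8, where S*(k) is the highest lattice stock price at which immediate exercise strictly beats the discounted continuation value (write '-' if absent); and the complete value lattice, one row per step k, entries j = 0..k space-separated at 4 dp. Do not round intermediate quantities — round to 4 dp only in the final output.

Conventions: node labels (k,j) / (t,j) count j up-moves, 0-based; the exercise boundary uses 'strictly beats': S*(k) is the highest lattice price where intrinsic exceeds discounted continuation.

Δt=0.06311, u=1.09109, d=0.91652, q=0.49741, disc=e^(-rΔt)=0.99666
k=9 terminal: V=max(K-S,0) → 84.8567 77.8888 69.5937 59.7186 47.9627 33.9677 17.3070 0.0000 0.0000 0.0000
k=8: j=0 S=39.9155 intr=81.5245 cont=81.1190 V=81.5245[EX]; j=1 S=47.5181 intr=73.9219 cont=73.5164 V=73.9219[EX]; j=2 S=56.5688 intr=64.8712 cont=64.4657 V=64.8712[EX]; j=3 S=67.3433 intr=54.0967 cont=53.6912 V=54.0967[EX]; j=4 S=80.1700 intr=41.2700 cont=40.8645 V=41.2700[EX]; j=5 S=95.4398 intr=26.0002 cont=25.5947 V=26.0002[EX]; j=6 S=113.6180 intr=7.8220 cont=8.6692 V=8.6692[hold]; j=7 S=135.2585 intr=0.0000 cont=0.0000 V=0.0000[hold]; j=8 S=161.0209 intr=0.0000 cont=0.0000 V=0.0000[hold]  S*(8)=95.4398
k=7: j=0 S=43.5512 intr=77.8888 cont=77.4833 V=77.8888[EX]; j=1 S=51.8463 intr=69.5937 cont=69.1882 V=69.5937[EX]; j=2 S=61.7214 intr=59.7186 cont=59.3131 V=59.7186[EX]; j=3 S=73.4773 intr=47.9627 cont=47.5572 V=47.9627[EX]; j=4 S=87.4723 intr=33.9677 cont=33.5622 V=33.9677[EX]; j=5 S=104.1330 intr=17.3070 cont=17.3215 V=17.3215[hold]; j=6 S=123.9669 intr=0.0000 cont=4.3425 V=4.3425[hold]; j=7 S=147.5786 intr=0.0000 cont=0.0000 V=0.0000[hold]  S*(7)=87.4723
k=6: j=0 S=47.5181 intr=73.9219 cont=73.5164 V=73.9219[EX]; j=1 S=56.5688 intr=64.8712 cont=64.4657 V=64.8712[EX]; j=2 S=67.3433 intr=54.0967 cont=53.6912 V=54.0967[EX]; j=3 S=80.1700 intr=41.2700 cont=40.8645 V=41.2700[EX]; j=4 S=95.4398 intr=26.0002 cont=25.6019 V=26.0002[EX]; j=5 S=113.6180 intr=7.8220 cont=10.8293 V=10.8293[hold]; j=6 S=135.2585 intr=0.0000 cont=2.1752 V=2.1752[hold]  S*(6)=95.4398
k=5: j=0 S=51.8463 intr=69.5937 cont=69.1882 V=69.5937[EX]; j=1 S=61.7214 intr=59.7186 cont=59.3131 V=59.7186[EX]; j=2 S=73.4773 intr=47.9627 cont=47.5572 V=47.9627[EX]; j=3 S=87.4723 intr=33.9677 cont=33.5622 V=33.9677[EX]; j=4 S=104.1330 intr=17.3070 cont=18.3924 V=18.3924[hold]; j=5 S=123.9669 intr=0.0000 cont=6.5028 V=6.5028[hold]  S*(5)=87.4723
k=4: j=0 S=56.5688 intr=64.8712 cont=64.4657 V=64.8712[EX]; j=1 S=67.3433 intr=54.0967 cont=53.6912 V=54.0967[EX]; j=2 S=80.1700 intr=41.2700 cont=40.8645 V=41.2700[EX]; j=3 S=95.4398 intr=26.0002 cont=26.1327 V=26.1327[hold]; j=4 S=113.6180 intr=7.8220 cont=12.4367 V=12.4367[hold]  S*(4)=80.1700
k=3: j=0 S=61.7214 intr=59.7186 cont=59.3131 V=59.7186[EX]; j=1 S=73.4773 intr=47.9627 cont=47.5572 V=47.9627[EX]; j=2 S=87.4723 intr=33.9677 cont=33.6279 V=33.9677[EX]; j=3 S=104.1330 intr=17.3070 cont=19.2556 V=19.2556[hold]  S*(3)=87.4723
k=2: j=0 S=67.3433 intr=54.0967 cont=53.6912 V=54.0967[EX]; j=1 S=80.1700 intr=41.2700 cont=40.8645 V=41.2700[EX]; j=2 S=95.4398 intr=26.0002 cont=26.5607 V=26.5607[hold]  S*(2)=80.1700
k=1: j=0 S=73.4773 intr=47.9627 cont=47.5572 V=47.9627[EX]; j=1 S=87.4723 intr=33.9677 cont=33.8400 V=33.9677[EX]  S*(1)=87.4723
k=0: j=0 S=80.1700 intr=41.2700 cont=40.8645 V=41.2700[EX]  S*(0)=80.1700

price = 41.2700
boundary = 80.1700 87.4723 80.1700 87.4723 80.1700 87.4723 95.4398 87.4723 95.4398
tree:
41.2700
47.9627 33.9677
54.0967 41.2700 26.5607
59.7186 47.9627 33.9677 19.2556
64.8712 54.0967 41.2700 26.1327 12.4367
69.5937 59.7186 47.9627 33.9677 18.3924 6.5028
73.9219 64.8712 54.0967 41.2700 26.0002 10.8293 2.1752
77.8888 69.5937 59.7186 47.9627 33.9677 17.3215 4.3425 0.0000
81.5245 73.9219 64.8712 54.0967 41.2700 26.0002 8.6692 0.0000 0.0000
84.8567 77.8888 69.5937 59.7186 47.9627 33.9677 17.3070 0.0000 0.0000 0.0000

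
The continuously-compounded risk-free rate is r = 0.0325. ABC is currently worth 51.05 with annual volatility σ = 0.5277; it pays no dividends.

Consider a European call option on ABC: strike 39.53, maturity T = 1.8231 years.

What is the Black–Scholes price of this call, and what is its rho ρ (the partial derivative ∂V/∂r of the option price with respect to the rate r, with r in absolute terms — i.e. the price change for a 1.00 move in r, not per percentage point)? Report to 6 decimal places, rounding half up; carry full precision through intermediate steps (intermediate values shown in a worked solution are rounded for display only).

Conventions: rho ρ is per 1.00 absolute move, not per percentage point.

σ√T = 0.5277·√1.8231 = 0.712512
d₁ = (ln(S/K) + (r+σ²/2)T) / (σ√T) = (ln(51.05/39.53) + (0.0325+0.5277²/2)·1.8231) / 0.712512 = (0.255746 + 0.313088) / 0.712512 = 0.798349
d₂ = d₁ − σ√T = 0.798349 − 0.712512 = 0.085837
e^{−rT} = 0.942470
N(d₁) = 0.787666,  N(d₂) = 0.534202
Call price V = S·N(d₁) − K·e^{−rT}·N(d₂) = 40.210346 − 19.902145 = 20.308201
ρ = K·T·e^{−rT}·N(d₂) = 36.283601

price = 20.308201
ρ = 36.283601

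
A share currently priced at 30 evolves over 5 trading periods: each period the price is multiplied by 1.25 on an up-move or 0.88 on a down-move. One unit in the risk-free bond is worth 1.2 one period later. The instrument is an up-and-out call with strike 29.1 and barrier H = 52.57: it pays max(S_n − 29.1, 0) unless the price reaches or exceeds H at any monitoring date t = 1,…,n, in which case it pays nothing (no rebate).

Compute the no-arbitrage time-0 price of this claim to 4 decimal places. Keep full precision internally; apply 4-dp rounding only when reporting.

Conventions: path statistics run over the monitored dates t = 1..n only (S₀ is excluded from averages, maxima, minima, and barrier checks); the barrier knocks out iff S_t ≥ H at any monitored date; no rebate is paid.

Under the martingale measure an up-move has probability p* = 0.8649; value the claim as the probability-weighted average of per-path payoffs, discounted 5 periods at R = 1.2.
Enumerate all 2^5 = 32 price paths (U = up ×1.25, D = down ×0.88); each path with k up-moves has probability p*^k·(1−p*)^(5−k).
DDDDD: M=26.4000, payoff=0.0000, prob=0.000045
UDDDD: M=37.5000, payoff=0.0000, prob=0.000288
DUDDD: M=33.0000, payoff=0.0000, prob=0.000288
UUDDD: M=46.8750, payoff=2.8440, prob=0.001846
DDUDD: M=29.0400, payoff=0.0000, prob=0.000288
UDUDD: M=41.2500, payoff=2.8440, prob=0.001846
DUUDD: M=41.2500, payoff=2.8440, prob=0.001846
UUUDD: M=58.5938, payoff=0.0000, prob=0.011814
DDDUD: M=26.4000, payoff=0.0000, prob=0.000288
UDDUD: M=37.5000, payoff=2.8440, prob=0.001846
DUDUD: M=36.3000, payoff=2.8440, prob=0.001846
UUDUD: M=51.5625, payoff=16.2750, prob=0.011814
DDUUD: M=36.3000, payoff=2.8440, prob=0.001846
UDUUD: M=51.5625, payoff=16.2750, prob=0.011814
DUUUD: M=51.5625, payoff=16.2750, prob=0.011814
UUUUD: M=73.2422, payoff=0.0000, prob=0.075607
DDDDU: M=26.4000, payoff=0.0000, prob=0.000288
UDDDU: M=37.5000, payoff=2.8440, prob=0.001846
DUDDU: M=33.0000, payoff=2.8440, prob=0.001846
UUDDU: M=46.8750, payoff=16.2750, prob=0.011814
DDUDU: M=31.9440, payoff=2.8440, prob=0.001846
UDUDU: M=45.3750, payoff=16.2750, prob=0.011814
DUUDU: M=45.3750, payoff=16.2750, prob=0.011814
UUUDU: M=64.4531, payoff=0.0000, prob=0.075607
DDDUU: M=31.9440, payoff=2.8440, prob=0.001846
UDDUU: M=45.3750, payoff=16.2750, prob=0.011814
DUDUU: M=45.3750, payoff=16.2750, prob=0.011814
UUDUU: M=64.4531, payoff=0.0000, prob=0.075607
DDUUU: M=45.3750, payoff=16.2750, prob=0.011814
UDUUU: M=64.4531, payoff=0.0000, prob=0.075607
DUUUU: M=64.4531, payoff=0.0000, prob=0.075607
UUUUU: M=91.5527, payoff=0.0000, prob=0.483884
Price = Σ prob·payoff / R^5 = 1.782890 / 2.488320 = 0.7165

price = 0.7165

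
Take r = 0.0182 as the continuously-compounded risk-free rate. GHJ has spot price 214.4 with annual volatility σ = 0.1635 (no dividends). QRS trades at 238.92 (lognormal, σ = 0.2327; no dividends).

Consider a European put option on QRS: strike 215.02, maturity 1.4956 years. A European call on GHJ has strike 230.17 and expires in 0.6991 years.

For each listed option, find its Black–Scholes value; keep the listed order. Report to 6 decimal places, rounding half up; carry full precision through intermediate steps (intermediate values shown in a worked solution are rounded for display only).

price(QRS put K=215.02) = 13.199074
price(GHJ call K=230.17) = 6.678438

[QRS put K=215.02]
σ√T = 0.2327·√1.4956 = 0.284580
d₁ = (ln(S/K) + (r+σ²/2)T) / (σ√T) = (ln(238.92/215.02) + (0.0182+0.2327²/2)·1.4956) / 0.284580 = (0.105398 + 0.067713) / 0.284580 = 0.608302
d₂ = d₁ − σ√T = 0.608302 − 0.284580 = 0.323722
e^{−rT} = 0.973147
N(−d₁) = 0.271494,  N(−d₂) = 0.373074
price = K·e^{−rT}·N(−d₂) − S·N(−d₁) = 78.064323 − 64.865250 = 13.199074
[GHJ call K=230.17]
σ√T = 0.1635·√0.6991 = 0.136706
d₁ = (ln(S/K) + (r+σ²/2)T) / (σ√T) = (ln(214.4/230.17) + (0.0182+0.1635²/2)·0.6991) / 0.136706 = (-0.070975 + 0.022068) / 0.136706 = -0.357752
d₂ = d₁ − σ√T = -0.357752 − 0.136706 = -0.494458
e^{−rT} = 0.987357
N(d₁) = 0.360264,  N(d₂) = 0.310491
price = S·N(d₁) − K·e^{−rT}·N(d₂) = 77.240680 − 70.562243 = 6.678438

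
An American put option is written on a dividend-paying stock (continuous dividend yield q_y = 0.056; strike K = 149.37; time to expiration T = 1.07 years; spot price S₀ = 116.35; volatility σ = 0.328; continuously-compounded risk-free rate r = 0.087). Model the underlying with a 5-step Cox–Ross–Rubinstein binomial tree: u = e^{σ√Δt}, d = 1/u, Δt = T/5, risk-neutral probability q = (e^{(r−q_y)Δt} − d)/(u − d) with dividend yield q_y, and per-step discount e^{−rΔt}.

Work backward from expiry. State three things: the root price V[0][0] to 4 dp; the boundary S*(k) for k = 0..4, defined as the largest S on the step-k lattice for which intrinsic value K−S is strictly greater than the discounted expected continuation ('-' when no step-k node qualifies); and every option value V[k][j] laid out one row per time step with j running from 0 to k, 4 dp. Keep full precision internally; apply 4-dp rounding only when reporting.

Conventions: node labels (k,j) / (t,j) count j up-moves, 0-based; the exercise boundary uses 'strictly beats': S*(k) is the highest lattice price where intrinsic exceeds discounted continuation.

price = 36.0161
boundary = - 99.9700 85.8959 99.9700 116.3500
tree:
36.0161
49.4000 23.1451
63.4741 34.5612 11.8724
75.5667 49.4000 20.0824 3.5802
85.9569 63.4741 33.0200 7.0687 0.0000
94.8844 75.5667 49.4000 13.9561 0.0000 0.0000

Δt=0.21400  u=1.16385  d=0.85922  q=0.48399  discount=0.98155
step 5 (expiry): payoffs max(K−S,0) = 94.8844 75.5667 49.4000 13.9561 0.0000 0.0000
step 4: (k=4,j=0): S=63.4131, K−S=85.9569, hold=83.9571 ⇒ V=85.9569 exercise | (k=4,j=1): S=85.8959, K−S=63.4741, hold=61.7421 ⇒ V=63.4741 exercise | (k=4,j=2): S=116.3500, K−S=33.0200, hold=31.6508 ⇒ V=33.0200 exercise | (k=4,j=3): S=157.6014, K−S=0.0000, hold=7.0687 ⇒ V=7.0687 continue | (k=4,j=4): S=213.4784, K−S=0.0000, hold=0.0000 ⇒ V=0.0000 continue  boundary S*=116.3500
step 3: (k=3,j=0): S=73.8033, K−S=75.5667, hold=73.6907 ⇒ V=75.5667 exercise | (k=3,j=1): S=99.9700, K−S=49.4000, hold=47.8357 ⇒ V=49.4000 exercise | (k=3,j=2): S=135.4139, K−S=13.9561, hold=20.0824 ⇒ V=20.0824 continue | (k=3,j=3): S=183.4244, K−S=0.0000, hold=3.5802 ⇒ V=3.5802 continue  boundary S*=99.9700
step 2: (k=2,j=0): S=85.8959, K−S=63.4741, hold=61.7421 ⇒ V=63.4741 exercise | (k=2,j=1): S=116.3500, K−S=33.0200, hold=34.5612 ⇒ V=34.5612 continue | (k=2,j=2): S=157.6014, K−S=0.0000, hold=11.8724 ⇒ V=11.8724 continue  boundary S*=85.8959
step 1: (k=1,j=0): S=99.9700, K−S=49.4000, hold=48.5678 ⇒ V=49.4000 exercise | (k=1,j=1): S=135.4139, K−S=13.9561, hold=23.1451 ⇒ V=23.1451 continue  boundary S*=99.9700
step 0: (k=0,j=0): S=116.3500, K−S=33.0200, hold=36.0161 ⇒ V=36.0161 continue  boundary S*=-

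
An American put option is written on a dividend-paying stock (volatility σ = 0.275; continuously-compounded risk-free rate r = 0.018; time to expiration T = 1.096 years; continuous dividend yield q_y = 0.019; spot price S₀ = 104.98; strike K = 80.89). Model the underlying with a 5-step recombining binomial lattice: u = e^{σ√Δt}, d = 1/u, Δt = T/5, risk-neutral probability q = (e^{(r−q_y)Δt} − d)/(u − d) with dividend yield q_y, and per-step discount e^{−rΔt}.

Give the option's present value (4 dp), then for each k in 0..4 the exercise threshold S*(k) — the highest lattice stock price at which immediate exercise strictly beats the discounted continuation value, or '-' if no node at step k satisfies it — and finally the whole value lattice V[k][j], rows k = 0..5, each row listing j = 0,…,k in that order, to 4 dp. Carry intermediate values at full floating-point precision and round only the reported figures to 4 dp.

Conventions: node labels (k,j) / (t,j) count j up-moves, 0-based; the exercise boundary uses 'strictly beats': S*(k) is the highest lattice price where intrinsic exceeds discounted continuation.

price = 2.8539
boundary = - - - - 62.7252
tree:
2.8539
4.7113 0.7583
7.6228 1.4284 0.0000
12.0010 2.6905 0.0000 0.0000
18.1648 5.0679 0.0000 0.0000 0.0000
25.7425 9.5459 0.0000 0.0000 0.0000 0.0000

Δt=0.21920, u=1.13741, d=0.87919, q=0.46701, disc=e^(-rΔt)=0.99606
k=5 terminal: V=max(K-S,0) → 25.7425 9.5459 0.0000 0.0000 0.0000 0.0000
k=4: j=0 S=62.7252 intr=18.1648 cont=18.1070 V=18.1648[EX]; j=1 S=81.1473 intr=0.0000 cont=5.0679 V=5.0679[hold]; j=2 S=104.9800 intr=0.0000 cont=0.0000 V=0.0000[hold]; j=3 S=135.8122 intr=0.0000 cont=0.0000 V=0.0000[hold]; j=4 S=175.6998 intr=0.0000 cont=0.0000 V=0.0000[hold]  S*(4)=62.7252
k=3: j=0 S=71.3441 intr=9.5459 cont=12.0010 V=12.0010[hold]; j=1 S=92.2976 intr=0.0000 cont=2.6905 V=2.6905[hold]; j=2 S=119.4051 intr=0.0000 cont=0.0000 V=0.0000[hold]; j=3 S=154.4739 intr=0.0000 cont=0.0000 V=0.0000[hold]  S*(3)=-
k=2: j=0 S=81.1473 intr=0.0000 cont=7.6228 V=7.6228[hold]; j=1 S=104.9800 intr=0.0000 cont=1.4284 V=1.4284[hold]; j=2 S=135.8122 intr=0.0000 cont=0.0000 V=0.0000[hold]  S*(2)=-
k=1: j=0 S=92.2976 intr=0.0000 cont=4.7113 V=4.7113[hold]; j=1 S=119.4051 intr=0.0000 cont=0.7583 V=0.7583[hold]  S*(1)=-
k=0: j=0 S=104.9800 intr=0.0000 cont=2.8539 V=2.8539[hold]  S*(0)=-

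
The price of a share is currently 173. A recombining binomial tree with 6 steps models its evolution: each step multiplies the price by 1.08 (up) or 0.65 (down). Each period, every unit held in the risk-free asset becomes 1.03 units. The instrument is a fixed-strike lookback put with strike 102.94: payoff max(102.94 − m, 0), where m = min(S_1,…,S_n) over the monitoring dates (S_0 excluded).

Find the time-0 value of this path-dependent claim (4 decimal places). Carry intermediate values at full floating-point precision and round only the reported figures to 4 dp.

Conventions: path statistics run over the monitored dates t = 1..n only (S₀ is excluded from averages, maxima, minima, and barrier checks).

price = 2.2966

Under the martingale measure an up-move has probability p* = 0.8837; value the claim as the probability-weighted average of per-path payoffs, discounted 6 periods at R = 1.03.
Enumerate all 2^6 = 64 price paths (U = up ×1.08, D = down ×0.65); each path with k up-moves has probability p*^k·(1−p*)^(6−k).
DDDDDD: m=13.0475, payoff=89.8925, prob=0.000002
UDDDDD: m=21.6789, payoff=81.2611, prob=0.000019
DUDDDD: m=21.6789, payoff=81.2611, prob=0.000019
UUDDDD: m=36.0203, payoff=66.9197, prob=0.000143
DDUDDD: m=21.6789, payoff=81.2611, prob=0.000019
UDUDDD: m=36.0203, payoff=66.9197, prob=0.000143
DUUDDD: m=36.0203, payoff=66.9197, prob=0.000143
UUUDDD: m=59.8491, payoff=43.0909, prob=0.001085
DDDUDD: m=21.6789, payoff=81.2611, prob=0.000019
UDDUDD: m=36.0203, payoff=66.9197, prob=0.000143
DUDUDD: m=36.0203, payoff=66.9197, prob=0.000143
UUDUDD: m=59.8491, payoff=43.0909, prob=0.001085
DDUUDD: m=36.0203, payoff=66.9197, prob=0.000143
UDUUDD: m=59.8491, payoff=43.0909, prob=0.001085
DUUUDD: m=59.8491, payoff=43.0909, prob=0.001085
UUUUDD: m=99.4415, payoff=3.4985, prob=0.008246
DDDDUD: m=21.6789, payoff=81.2611, prob=0.000019
UDDDUD: m=36.0203, payoff=66.9197, prob=0.000143
DUDDUD: m=36.0203, payoff=66.9197, prob=0.000143
UUDDUD: m=59.8491, payoff=43.0909, prob=0.001085
DDUDUD: m=36.0203, payoff=66.9197, prob=0.000143
UDUDUD: m=59.8491, payoff=43.0909, prob=0.001085
DUUDUD: m=59.8491, payoff=43.0909, prob=0.001085
UUUDUD: m=99.4415, payoff=3.4985, prob=0.008246
DDDUUD: m=36.0203, payoff=66.9197, prob=0.000143
UDDUUD: m=59.8491, payoff=43.0909, prob=0.001085
DUDUUD: m=59.8491, payoff=43.0909, prob=0.001085
UUDUUD: m=99.4415, payoff=3.4985, prob=0.008246
DDUUUD: m=59.8491, payoff=43.0909, prob=0.001085
UDUUUD: m=99.4415, payoff=3.4985, prob=0.008246
DUUUUD: m=99.4415, payoff=3.4985, prob=0.008246
UUUUUD: m=165.2259, payoff=0.0000, prob=0.062673
DDDDDU: m=20.0730, payoff=82.8670, prob=0.000019
UDDDDU: m=33.3521, payoff=69.5879, prob=0.000143
DUDDDU: m=33.3521, payoff=69.5879, prob=0.000143
UUDDDU: m=55.4158, payoff=47.5242, prob=0.001085
DDUDDU: m=33.3521, payoff=69.5879, prob=0.000143
UDUDDU: m=55.4158, payoff=47.5242, prob=0.001085
DUUDDU: m=55.4158, payoff=47.5242, prob=0.001085
UUUDDU: m=92.0755, payoff=10.8645, prob=0.008246
DDDUDU: m=33.3521, payoff=69.5879, prob=0.000143
UDDUDU: m=55.4158, payoff=47.5242, prob=0.001085
DUDUDU: m=55.4158, payoff=47.5242, prob=0.001085
UUDUDU: m=92.0755, payoff=10.8645, prob=0.008246
DDUUDU: m=55.4158, payoff=47.5242, prob=0.001085
UDUUDU: m=92.0755, payoff=10.8645, prob=0.008246
DUUUDU: m=92.0755, payoff=10.8645, prob=0.008246
UUUUDU: m=152.9870, payoff=0.0000, prob=0.062673
DDDDUU: m=30.8816, payoff=72.0584, prob=0.000143
UDDDUU: m=51.3109, payoff=51.6291, prob=0.001085
DUDDUU: m=51.3109, payoff=51.6291, prob=0.001085
UUDDUU: m=85.2551, payoff=17.6849, prob=0.008246
DDUDUU: m=51.3109, payoff=51.6291, prob=0.001085
UDUDUU: m=85.2551, payoff=17.6849, prob=0.008246
DUUDUU: m=85.2551, payoff=17.6849, prob=0.008246
UUUDUU: m=141.6546, payoff=0.0000, prob=0.062673
DDDUUU: m=47.5101, payoff=55.4299, prob=0.001085
UDDUUU: m=78.9399, payoff=24.0001, prob=0.008246
DUDUUU: m=78.9399, payoff=24.0001, prob=0.008246
UUDUUU: m=131.1617, payoff=0.0000, prob=0.062673
DDUUUU: m=73.0925, payoff=29.8475, prob=0.008246
UDUUUU: m=121.4460, payoff=0.0000, prob=0.062673
DUUUUU: m=112.4500, payoff=0.0000, prob=0.062673
UUUUUU: m=186.8400, payoff=0.0000, prob=0.476311
Price = Σ prob·payoff / R^6 = 2.742232 / 1.194052 = 2.2966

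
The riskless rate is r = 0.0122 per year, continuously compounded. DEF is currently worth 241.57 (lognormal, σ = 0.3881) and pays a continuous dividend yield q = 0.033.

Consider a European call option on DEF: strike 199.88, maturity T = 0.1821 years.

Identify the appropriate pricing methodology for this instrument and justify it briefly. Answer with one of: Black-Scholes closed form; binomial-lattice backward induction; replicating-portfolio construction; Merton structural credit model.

framework: Black-Scholes closed form

Key observation: with DEF following a GBM at constant σ and r, the European call struck at 199.88 prices in closed form — nothing here needs a stepwise model or a balance sheet.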